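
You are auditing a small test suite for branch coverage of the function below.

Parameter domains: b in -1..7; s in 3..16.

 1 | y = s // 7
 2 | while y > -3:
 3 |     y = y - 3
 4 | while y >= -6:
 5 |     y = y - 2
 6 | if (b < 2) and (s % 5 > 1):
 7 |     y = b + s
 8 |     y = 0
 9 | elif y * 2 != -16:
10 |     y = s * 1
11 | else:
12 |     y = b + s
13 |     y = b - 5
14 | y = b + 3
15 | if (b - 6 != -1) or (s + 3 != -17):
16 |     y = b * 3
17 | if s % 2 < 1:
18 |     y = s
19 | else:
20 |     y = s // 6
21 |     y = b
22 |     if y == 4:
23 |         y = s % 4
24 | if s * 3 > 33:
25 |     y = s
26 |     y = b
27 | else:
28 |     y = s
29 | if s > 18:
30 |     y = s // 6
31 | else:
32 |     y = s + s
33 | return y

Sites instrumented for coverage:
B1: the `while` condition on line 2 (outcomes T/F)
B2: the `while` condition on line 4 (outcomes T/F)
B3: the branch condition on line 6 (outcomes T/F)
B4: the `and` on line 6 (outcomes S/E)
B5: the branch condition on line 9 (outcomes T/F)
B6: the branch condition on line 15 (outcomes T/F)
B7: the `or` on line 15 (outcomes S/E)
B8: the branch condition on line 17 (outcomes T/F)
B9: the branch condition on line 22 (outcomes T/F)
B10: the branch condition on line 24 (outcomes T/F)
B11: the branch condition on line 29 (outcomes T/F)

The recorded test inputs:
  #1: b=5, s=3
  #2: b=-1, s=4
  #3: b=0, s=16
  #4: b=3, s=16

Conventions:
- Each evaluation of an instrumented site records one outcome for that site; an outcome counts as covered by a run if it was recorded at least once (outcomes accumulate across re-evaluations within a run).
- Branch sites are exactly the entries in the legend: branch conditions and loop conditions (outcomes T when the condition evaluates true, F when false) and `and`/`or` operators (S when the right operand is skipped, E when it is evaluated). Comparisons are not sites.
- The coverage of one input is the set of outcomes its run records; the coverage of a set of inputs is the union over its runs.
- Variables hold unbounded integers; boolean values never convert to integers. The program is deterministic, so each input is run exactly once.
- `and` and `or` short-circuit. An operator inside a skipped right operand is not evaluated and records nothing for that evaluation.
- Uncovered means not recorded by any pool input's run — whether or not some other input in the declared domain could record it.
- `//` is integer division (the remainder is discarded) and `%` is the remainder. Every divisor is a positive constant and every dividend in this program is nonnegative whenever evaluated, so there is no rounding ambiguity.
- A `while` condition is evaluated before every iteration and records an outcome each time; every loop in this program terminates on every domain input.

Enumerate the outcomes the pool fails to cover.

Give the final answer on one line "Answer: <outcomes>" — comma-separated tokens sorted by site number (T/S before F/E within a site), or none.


test 1 (b=5, s=3) fires B1->T, B1->F, B2->T, B2->T, B2->F, B4->S, B3->F, B5->T, B7->E, B6->T, B8->F, B9->F, B10->F, B11->F; hits B1=T, B1=F, B2=T, B2=F, B3=F, B4=S, B5=T, B6=T, B7=E, B8=F, B9=F, B10=F, B11=F
test 2 (b=-1, s=4) fires B1->T, B1->F, B2->T, B2->T, B2->F, B4->E, B3->T, B7->S, B6->T, B8->T, B10->F, B11->F; hits B1=T, B1=F, B2=T, B2=F, B3=T, B4=E, B6=T, B7=S, B8=T, B10=F, B11=F
test 3 (b=0, s=16) fires B1->T, B1->T, B1->F, B2->T, B2->T, B2->F, B4->E, B3->F, B5->F, B7->S, B6->T, B8->T, B10->T, B11->F; hits B1=T, B1=F, B2=T, B2=F, B3=F, B4=E, B5=F, B6=T, B7=S, B8=T, B10=T, B11=F
test 4 (b=3, s=16) fires B1->T, B1->T, B1->F, B2->T, B2->T, B2->F, B4->S, B3->F, B5->F, B7->S, B6->T, B8->T, B10->T, B11->F; hits B1=T, B1=F, B2=T, B2=F, B3=F, B4=S, B5=F, B6=T, B7=S, B8=T, B10=T, B11=F
union over the pool: B1=T, B1=F, B2=T, B2=F, B3=T, B3=F, B4=S, B4=E, B5=T, B5=F, B6=T, B7=S, B7=E, B8=T, B8=F, B9=F, B10=T, B10=F, B11=F
uncovered (3 of 22): B6=F, B9=T, B11=T
Answer: B6=F, B9=T, B11=T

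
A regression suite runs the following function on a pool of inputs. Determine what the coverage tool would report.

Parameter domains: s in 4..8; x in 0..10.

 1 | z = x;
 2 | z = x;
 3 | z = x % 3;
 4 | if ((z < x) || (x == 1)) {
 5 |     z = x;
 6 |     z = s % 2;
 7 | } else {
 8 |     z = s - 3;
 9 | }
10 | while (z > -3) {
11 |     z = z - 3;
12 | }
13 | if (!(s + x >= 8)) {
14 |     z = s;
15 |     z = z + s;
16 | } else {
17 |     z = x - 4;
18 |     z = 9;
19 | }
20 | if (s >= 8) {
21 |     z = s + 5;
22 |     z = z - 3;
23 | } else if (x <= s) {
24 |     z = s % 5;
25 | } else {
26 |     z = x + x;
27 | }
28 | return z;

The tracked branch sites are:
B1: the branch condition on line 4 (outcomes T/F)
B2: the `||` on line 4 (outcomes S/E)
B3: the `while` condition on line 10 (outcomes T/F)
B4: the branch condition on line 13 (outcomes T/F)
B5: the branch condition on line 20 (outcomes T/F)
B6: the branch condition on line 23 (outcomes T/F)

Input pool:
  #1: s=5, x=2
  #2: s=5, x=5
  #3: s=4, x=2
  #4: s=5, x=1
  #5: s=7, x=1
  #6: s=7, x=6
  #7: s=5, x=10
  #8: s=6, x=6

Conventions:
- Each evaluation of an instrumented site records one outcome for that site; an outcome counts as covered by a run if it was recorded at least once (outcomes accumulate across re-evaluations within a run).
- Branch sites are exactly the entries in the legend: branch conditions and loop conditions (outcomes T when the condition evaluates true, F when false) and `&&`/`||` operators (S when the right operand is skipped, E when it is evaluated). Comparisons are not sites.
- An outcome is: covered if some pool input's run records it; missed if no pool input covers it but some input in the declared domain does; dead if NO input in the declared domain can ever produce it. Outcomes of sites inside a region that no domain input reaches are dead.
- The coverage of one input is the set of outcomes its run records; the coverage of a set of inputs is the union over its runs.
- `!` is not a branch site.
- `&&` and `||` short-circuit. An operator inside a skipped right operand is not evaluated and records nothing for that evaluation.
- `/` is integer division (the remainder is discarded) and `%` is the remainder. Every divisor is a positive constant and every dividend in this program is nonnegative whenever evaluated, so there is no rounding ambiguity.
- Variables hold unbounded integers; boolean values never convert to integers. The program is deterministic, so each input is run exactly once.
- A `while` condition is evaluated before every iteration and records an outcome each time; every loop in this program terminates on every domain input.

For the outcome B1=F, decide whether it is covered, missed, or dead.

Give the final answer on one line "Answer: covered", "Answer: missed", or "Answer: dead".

B1=F is recorded by pool input(s) 1, 3 -> covered

Answer: covered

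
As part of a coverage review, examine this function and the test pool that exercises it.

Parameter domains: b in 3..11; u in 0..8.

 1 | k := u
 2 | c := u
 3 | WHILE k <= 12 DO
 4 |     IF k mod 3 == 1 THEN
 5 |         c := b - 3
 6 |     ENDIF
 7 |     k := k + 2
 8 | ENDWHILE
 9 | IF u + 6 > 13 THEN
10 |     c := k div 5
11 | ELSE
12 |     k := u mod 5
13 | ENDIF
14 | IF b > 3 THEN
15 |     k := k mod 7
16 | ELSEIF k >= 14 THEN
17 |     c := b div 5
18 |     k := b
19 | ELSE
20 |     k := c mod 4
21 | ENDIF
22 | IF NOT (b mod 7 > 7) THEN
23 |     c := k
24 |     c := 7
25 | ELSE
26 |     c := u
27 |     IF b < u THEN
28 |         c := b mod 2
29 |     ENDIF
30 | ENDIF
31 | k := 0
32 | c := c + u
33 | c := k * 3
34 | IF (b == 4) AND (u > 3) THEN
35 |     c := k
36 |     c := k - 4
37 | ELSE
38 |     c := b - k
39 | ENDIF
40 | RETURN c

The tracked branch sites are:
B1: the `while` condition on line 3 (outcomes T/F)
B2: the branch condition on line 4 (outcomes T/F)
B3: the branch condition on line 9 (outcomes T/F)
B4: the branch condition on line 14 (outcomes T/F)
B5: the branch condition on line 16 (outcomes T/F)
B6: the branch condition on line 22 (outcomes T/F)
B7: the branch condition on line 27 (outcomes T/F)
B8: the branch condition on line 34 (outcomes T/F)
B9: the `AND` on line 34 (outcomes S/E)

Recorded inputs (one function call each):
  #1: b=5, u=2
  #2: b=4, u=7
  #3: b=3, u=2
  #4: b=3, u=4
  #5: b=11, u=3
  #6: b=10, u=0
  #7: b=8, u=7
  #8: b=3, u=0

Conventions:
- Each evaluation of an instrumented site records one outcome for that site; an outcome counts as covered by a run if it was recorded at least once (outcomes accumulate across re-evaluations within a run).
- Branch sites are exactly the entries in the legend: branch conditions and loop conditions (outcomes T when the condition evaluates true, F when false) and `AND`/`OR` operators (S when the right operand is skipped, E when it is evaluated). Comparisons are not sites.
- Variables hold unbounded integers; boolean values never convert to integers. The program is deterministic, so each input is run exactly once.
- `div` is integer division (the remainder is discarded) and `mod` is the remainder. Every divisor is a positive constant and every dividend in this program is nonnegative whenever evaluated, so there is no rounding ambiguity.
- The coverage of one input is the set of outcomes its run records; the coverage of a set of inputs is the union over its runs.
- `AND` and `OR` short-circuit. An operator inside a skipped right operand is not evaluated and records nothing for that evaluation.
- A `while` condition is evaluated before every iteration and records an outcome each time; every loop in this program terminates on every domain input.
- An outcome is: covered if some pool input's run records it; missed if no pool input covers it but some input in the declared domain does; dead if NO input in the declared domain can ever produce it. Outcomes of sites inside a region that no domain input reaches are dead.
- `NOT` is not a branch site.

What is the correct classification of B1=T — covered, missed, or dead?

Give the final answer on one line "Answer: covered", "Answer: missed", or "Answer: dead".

B1=T is recorded by pool input(s) 1, 2, 3, 4, 5, 6, 7, 8 -> covered

Answer: covered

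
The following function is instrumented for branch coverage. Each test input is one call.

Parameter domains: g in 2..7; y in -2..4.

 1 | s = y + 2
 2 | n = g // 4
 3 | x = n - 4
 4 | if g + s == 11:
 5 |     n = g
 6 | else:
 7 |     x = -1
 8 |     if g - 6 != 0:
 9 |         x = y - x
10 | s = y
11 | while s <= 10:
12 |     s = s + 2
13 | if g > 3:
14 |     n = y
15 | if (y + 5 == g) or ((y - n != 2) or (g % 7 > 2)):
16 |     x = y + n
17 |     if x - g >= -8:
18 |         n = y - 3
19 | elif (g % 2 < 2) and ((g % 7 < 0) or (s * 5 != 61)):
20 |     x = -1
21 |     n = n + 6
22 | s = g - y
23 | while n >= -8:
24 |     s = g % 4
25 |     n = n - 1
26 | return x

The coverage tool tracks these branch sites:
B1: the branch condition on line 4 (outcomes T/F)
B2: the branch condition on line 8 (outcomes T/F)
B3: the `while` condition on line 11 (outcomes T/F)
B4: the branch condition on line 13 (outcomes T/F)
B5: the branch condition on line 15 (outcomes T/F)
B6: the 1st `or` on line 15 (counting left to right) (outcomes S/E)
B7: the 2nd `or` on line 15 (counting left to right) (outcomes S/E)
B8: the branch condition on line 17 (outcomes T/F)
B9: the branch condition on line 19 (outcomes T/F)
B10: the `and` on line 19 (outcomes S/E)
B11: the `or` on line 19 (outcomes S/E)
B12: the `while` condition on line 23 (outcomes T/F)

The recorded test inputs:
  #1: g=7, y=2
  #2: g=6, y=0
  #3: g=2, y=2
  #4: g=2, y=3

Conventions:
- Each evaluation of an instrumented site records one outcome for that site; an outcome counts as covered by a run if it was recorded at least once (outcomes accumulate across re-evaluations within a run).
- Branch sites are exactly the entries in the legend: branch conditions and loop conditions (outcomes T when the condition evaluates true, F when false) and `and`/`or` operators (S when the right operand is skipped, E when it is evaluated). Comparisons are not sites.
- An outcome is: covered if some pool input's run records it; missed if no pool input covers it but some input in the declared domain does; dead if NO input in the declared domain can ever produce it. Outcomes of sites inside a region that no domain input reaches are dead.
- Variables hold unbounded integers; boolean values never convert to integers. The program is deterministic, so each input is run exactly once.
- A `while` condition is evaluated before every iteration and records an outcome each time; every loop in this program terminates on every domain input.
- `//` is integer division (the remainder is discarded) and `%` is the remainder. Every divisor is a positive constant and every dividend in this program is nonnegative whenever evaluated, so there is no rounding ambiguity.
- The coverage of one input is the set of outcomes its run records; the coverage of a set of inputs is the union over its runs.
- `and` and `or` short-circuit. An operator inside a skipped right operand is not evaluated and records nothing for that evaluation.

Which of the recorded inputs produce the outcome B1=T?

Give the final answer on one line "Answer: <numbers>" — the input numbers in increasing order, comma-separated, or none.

input #1 (g=7, y=2): hits B1=T
input #2 (g=6, y=0): never hits B1=T
input #3 (g=2, y=2): never hits B1=T
input #4 (g=2, y=3): never hits B1=T

Answer: 1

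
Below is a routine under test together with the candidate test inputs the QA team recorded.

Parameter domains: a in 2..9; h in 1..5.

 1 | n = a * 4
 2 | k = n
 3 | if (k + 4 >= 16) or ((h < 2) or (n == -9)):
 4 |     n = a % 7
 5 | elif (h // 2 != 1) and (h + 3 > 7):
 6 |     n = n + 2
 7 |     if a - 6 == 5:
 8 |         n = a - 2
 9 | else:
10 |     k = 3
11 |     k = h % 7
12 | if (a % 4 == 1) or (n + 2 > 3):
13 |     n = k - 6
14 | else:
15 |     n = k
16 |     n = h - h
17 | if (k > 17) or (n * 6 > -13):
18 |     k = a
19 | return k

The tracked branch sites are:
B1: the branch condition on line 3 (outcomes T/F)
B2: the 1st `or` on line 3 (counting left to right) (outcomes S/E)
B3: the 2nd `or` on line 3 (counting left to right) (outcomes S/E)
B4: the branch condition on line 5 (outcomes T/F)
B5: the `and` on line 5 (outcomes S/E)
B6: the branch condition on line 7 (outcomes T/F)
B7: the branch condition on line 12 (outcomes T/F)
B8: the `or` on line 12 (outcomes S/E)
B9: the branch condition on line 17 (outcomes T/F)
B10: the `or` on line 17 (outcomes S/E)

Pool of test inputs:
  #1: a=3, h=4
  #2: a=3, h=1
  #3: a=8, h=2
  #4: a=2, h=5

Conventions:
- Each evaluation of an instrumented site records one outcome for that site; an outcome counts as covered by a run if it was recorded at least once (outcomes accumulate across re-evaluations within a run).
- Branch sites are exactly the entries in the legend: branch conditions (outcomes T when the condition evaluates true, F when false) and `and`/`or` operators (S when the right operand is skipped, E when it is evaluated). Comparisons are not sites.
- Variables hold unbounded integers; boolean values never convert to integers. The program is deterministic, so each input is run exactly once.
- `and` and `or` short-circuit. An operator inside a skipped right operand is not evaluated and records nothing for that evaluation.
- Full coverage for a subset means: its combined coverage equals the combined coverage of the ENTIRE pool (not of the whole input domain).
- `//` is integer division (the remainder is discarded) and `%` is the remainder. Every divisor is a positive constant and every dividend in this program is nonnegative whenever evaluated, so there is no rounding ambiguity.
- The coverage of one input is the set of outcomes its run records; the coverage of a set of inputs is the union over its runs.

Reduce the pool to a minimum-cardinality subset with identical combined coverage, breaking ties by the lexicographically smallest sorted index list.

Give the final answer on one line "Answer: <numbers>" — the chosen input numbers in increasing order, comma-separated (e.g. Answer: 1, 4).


test 1 (a=3, h=4) fires B2->S, B1->T, B8->E, B7->T, B10->E, B9->T; hits B1=T, B2=S, B7=T, B8=E, B9=T, B10=E
test 2 (a=3, h=1) fires B2->S, B1->T, B8->E, B7->T, B10->E, B9->T; hits B1=T, B2=S, B7=T, B8=E, B9=T, B10=E
test 3 (a=8, h=2) fires B2->S, B1->T, B8->E, B7->F, B10->S, B9->T; hits B1=T, B2=S, B7=F, B8=E, B9=T, B10=S
test 4 (a=2, h=5) fires B2->E, B3->E, B1->F, B5->E, B4->T, B6->F, B8->E, B7->T, B10->E, B9->T; hits B1=F, B2=E, B3=E, B4=T, B5=E, B6=F, B7=T, B8=E, B9=T, B10=E
pool-wide coverage (14 outcomes): B1=T, B1=F, B2=S, B2=E, B3=E, B4=T, B5=E, B6=F, B7=T, B7=F, B8=E, B9=T, B10=S, B10=E
no size-1 subset reaches all 14 outcomes (best union: 10/14)
at size 2, {3, 4} reaches all 14 outcomes; every lexicographically earlier size-2 subset fails
Answer: 3, 4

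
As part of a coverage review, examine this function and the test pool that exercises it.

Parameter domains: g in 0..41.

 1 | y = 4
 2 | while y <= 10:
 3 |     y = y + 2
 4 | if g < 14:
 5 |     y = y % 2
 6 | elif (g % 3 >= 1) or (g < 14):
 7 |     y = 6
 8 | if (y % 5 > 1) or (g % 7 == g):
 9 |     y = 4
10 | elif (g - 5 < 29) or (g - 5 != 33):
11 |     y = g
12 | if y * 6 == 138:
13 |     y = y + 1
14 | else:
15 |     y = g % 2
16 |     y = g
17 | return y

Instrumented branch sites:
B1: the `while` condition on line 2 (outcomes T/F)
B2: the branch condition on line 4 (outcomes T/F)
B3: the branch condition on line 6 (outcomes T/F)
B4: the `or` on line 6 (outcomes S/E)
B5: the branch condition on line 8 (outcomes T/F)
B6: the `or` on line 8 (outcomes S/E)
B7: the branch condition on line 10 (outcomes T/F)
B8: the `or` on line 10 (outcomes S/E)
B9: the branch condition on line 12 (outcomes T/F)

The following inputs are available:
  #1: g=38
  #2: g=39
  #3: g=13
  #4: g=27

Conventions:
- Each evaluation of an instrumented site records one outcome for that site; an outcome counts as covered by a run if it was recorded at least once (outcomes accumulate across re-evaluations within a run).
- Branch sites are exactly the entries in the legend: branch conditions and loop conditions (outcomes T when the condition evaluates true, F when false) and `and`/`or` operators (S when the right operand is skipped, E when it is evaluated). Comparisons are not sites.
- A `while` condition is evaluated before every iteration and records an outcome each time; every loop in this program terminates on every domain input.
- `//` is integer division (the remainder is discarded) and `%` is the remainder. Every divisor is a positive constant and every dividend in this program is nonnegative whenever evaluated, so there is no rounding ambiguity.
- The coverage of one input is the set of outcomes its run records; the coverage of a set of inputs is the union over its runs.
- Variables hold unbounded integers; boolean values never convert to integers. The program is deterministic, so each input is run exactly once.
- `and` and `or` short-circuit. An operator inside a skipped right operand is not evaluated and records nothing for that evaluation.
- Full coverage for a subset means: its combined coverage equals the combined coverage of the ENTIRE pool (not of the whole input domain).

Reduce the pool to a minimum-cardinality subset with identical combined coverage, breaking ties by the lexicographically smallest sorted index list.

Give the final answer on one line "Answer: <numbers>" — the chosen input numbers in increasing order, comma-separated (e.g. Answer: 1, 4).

test 1 (g=38) hits B1=T, B1=F, B2=F, B3=T, B4=S, B5=F, B6=E, B7=F, B8=E, B9=F
test 2 (g=39) hits B1=T, B1=F, B2=F, B3=F, B4=E, B5=T, B6=S, B9=F
test 3 (g=13) hits B1=T, B1=F, B2=T, B5=F, B6=E, B7=T, B8=S, B9=F
test 4 (g=27) hits B1=T, B1=F, B2=F, B3=F, B4=E, B5=T, B6=S, B9=F
pool-wide coverage (17 outcomes): B1=T, B1=F, B2=T, B2=F, B3=T, B3=F, B4=S, B4=E, B5=T, B5=F, B6=S, B6=E, B7=T, B7=F, B8=S, B8=E, B9=F
every size-1 subset falls short of the 17 outcomes (best: 10/17)
every size-2 subset falls short of the 17 outcomes (best: 14/17)
inputs {1, 2, 3} (size 3) cover everything; no size-3 subset with a lexicographically smaller index list covers all 17

Answer: 1, 2, 3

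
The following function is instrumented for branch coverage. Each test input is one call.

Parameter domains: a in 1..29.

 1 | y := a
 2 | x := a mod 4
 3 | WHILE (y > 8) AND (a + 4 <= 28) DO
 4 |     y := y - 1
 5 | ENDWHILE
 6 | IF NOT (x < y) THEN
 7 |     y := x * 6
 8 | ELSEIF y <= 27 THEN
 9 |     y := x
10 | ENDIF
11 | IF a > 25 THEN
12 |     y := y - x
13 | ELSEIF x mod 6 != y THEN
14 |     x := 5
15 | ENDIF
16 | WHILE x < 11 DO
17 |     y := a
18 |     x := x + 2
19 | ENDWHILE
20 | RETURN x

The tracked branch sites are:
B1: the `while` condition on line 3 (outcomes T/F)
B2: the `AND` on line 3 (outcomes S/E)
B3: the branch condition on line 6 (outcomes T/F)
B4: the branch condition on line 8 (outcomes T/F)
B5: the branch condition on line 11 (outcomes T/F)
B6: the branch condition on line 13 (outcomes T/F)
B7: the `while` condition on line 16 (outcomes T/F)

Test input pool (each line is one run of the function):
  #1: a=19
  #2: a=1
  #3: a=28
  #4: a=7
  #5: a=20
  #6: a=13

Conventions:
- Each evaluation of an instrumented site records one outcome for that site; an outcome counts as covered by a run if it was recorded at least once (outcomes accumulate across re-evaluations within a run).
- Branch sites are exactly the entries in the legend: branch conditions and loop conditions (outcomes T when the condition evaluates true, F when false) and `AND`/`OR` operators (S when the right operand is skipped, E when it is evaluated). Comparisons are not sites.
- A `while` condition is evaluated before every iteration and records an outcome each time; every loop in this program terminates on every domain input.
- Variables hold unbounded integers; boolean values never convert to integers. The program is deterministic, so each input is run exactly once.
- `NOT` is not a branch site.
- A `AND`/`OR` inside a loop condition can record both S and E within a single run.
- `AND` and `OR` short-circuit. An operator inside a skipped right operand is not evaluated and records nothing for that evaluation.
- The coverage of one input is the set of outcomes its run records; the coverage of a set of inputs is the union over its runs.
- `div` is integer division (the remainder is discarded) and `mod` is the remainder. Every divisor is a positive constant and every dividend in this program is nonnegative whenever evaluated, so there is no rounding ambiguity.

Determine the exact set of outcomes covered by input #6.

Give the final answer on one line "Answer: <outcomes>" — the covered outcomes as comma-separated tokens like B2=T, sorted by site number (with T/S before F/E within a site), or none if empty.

Simulating input #6 (a=13) step by step:
  B2->E, B1->T, B2->E, B1->T, B2->E, B1->T, B2->E, B1->T, B2->E, B1->T
  B2->S, B1->F, B3->F, B4->T, B5->F, B6->F, B7->T, B7->T, B7->T, B7->T
  B7->T, B7->F
collecting distinct outcomes: B1=T, B1=F, B2=S, B2=E, B3=F, B4=T, B5=F, B6=F, B7=T, B7=F

Answer: B1=T, B1=F, B2=S, B2=E, B3=F, B4=T, B5=F, B6=F, B7=T, B7=F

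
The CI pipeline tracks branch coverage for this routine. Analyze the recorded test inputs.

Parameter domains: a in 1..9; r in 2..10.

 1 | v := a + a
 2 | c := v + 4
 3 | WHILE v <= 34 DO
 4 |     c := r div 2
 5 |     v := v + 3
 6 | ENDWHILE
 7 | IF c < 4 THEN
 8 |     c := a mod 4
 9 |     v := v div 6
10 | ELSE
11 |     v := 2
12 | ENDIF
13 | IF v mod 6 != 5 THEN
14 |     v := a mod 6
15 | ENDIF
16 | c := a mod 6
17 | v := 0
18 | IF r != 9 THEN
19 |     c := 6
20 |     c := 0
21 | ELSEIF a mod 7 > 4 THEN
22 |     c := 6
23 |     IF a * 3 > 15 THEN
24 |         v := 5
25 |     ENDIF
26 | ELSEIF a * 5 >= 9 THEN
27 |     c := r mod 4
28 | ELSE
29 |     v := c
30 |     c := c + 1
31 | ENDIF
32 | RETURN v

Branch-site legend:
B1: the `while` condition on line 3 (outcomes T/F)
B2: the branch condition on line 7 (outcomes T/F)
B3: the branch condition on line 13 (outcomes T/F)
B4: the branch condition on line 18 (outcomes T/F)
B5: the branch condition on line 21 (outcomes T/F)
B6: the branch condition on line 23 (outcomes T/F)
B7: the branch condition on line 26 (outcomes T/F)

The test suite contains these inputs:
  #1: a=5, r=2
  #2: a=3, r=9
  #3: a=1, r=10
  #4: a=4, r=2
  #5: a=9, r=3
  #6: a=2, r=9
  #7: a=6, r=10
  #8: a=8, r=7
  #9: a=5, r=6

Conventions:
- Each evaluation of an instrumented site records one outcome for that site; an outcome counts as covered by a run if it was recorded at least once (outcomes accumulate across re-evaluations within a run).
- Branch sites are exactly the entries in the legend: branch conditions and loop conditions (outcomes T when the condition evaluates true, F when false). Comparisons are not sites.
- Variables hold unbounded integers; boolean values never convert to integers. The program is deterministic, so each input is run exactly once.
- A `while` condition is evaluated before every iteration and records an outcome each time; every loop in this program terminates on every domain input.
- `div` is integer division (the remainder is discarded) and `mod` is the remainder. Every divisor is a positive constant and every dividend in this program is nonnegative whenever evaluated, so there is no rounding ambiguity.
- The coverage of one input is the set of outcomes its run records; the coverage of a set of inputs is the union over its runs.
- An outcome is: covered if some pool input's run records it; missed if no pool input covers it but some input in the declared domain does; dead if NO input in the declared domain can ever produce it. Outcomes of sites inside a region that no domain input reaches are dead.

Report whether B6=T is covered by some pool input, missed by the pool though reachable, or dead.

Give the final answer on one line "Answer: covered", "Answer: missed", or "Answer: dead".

no pool input records B6=T
but domain input (a=6, r=9) does record it -> reachable, so missed

Answer: missed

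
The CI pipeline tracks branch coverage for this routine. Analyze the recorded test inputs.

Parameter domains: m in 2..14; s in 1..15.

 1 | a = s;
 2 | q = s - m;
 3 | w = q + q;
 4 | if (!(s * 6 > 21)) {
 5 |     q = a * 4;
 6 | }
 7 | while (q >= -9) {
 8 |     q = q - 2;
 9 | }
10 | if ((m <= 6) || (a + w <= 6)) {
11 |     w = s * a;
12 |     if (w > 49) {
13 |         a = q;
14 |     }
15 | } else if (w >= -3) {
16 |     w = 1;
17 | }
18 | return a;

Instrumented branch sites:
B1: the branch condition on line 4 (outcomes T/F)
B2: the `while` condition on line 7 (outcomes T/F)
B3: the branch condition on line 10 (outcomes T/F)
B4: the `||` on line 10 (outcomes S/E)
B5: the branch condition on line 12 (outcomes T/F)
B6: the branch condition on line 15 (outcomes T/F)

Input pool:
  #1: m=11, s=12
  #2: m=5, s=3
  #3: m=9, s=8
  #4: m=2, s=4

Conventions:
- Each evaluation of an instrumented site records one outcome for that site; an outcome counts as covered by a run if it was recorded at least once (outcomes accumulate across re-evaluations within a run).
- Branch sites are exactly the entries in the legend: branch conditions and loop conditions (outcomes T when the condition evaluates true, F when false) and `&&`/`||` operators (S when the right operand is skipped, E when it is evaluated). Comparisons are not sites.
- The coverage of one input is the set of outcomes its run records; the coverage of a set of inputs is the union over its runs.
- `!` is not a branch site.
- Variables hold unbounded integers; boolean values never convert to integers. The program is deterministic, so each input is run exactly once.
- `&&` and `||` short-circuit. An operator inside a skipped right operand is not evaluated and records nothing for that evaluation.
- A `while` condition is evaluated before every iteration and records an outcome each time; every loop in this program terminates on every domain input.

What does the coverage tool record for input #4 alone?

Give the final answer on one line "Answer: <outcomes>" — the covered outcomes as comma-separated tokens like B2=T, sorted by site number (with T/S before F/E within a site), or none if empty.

Simulating input #4 (m=2, s=4) step by step:
  B1->F, B2->T, B2->T, B2->T, B2->T, B2->T, B2->T, B2->F, B4->S, B3->T
  B5->F
distinct outcomes covered: B1=F, B2=T, B2=F, B3=T, B4=S, B5=F

Answer: B1=F, B2=T, B2=F, B3=T, B4=S, B5=F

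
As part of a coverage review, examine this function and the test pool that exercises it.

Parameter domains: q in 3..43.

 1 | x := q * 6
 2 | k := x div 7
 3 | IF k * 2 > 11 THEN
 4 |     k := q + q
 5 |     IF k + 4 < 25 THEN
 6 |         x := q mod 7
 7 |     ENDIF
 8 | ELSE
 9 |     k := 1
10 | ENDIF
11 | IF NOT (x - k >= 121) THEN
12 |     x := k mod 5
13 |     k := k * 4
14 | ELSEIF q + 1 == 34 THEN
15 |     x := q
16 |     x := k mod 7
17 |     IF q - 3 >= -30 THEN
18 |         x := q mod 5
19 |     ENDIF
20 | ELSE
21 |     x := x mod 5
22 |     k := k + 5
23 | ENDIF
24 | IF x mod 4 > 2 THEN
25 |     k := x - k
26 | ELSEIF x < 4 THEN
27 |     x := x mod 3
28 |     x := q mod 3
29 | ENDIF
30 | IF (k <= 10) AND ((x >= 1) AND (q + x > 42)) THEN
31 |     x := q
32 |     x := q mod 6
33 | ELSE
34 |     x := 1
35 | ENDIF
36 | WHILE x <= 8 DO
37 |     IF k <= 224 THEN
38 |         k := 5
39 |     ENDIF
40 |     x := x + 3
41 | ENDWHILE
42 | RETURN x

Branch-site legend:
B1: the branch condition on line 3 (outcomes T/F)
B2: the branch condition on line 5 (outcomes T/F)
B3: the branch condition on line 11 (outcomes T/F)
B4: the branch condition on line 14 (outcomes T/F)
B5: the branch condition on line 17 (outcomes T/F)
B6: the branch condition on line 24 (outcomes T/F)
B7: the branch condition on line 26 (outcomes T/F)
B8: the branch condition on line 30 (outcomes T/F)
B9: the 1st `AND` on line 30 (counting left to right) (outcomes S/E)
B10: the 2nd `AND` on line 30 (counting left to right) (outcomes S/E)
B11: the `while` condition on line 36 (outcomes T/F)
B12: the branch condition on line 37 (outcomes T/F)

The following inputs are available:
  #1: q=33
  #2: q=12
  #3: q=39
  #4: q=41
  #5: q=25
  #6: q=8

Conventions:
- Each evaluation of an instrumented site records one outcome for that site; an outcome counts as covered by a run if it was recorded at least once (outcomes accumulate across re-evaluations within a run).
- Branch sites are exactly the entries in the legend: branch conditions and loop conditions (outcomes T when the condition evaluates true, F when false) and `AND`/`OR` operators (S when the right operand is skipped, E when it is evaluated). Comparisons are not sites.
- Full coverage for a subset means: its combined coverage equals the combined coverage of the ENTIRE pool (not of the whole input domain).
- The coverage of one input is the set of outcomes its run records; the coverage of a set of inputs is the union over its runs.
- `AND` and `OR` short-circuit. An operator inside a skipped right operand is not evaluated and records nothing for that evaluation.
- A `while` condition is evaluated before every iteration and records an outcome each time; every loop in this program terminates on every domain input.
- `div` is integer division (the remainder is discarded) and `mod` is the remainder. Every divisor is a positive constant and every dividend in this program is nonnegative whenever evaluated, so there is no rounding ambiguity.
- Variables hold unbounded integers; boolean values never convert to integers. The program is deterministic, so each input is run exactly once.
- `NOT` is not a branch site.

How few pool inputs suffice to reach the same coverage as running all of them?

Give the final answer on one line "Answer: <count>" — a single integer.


input #1 (q=33): events B1->T, B2->F, B3->F, B4->T, B5->T, B6->T, B9->E, B10->E, B8->F, B11->T, B12->T, B11->T, B12->T, B11->T, ...; covers B1=T, B2=F, B3=F, B4=T, B5=T, B6=T, B8=F, B9=E, B10=E, B11=T, B11=F, B12=T
input #2 (q=12): events B1->T, B2->F, B3->T, B6->F, B7->F, B9->S, B8->F, B11->T, B12->T, B11->T, B12->T, B11->T, B12->T, B11->F; covers B1=T, B2=F, B3=T, B6=F, B7=F, B8=F, B9=S, B11=T, B11=F, B12=T
input #3 (q=39): events B1->T, B2->F, B3->F, B4->F, B6->F, B7->F, B9->S, B8->F, B11->T, B12->T, B11->T, B12->T, B11->T, B12->T, ...; covers B1=T, B2=F, B3=F, B4=F, B6=F, B7=F, B8=F, B9=S, B11=T, B11=F, B12=T
input #4 (q=41): events B1->T, B2->F, B3->F, B4->F, B6->F, B7->T, B9->S, B8->F, B11->T, B12->T, B11->T, B12->T, B11->T, B12->T, ...; covers B1=T, B2=F, B3=F, B4=F, B6=F, B7=T, B8=F, B9=S, B11=T, B11=F, B12=T
input #5 (q=25): events B1->T, B2->F, B3->T, B6->F, B7->T, B9->S, B8->F, B11->T, B12->T, B11->T, B12->T, B11->T, B12->T, B11->F; covers B1=T, B2=F, B3=T, B6=F, B7=T, B8=F, B9=S, B11=T, B11=F, B12=T
input #6 (q=8): events B1->T, B2->T, B3->T, B6->F, B7->T, B9->S, B8->F, B11->T, B12->T, B11->T, B12->T, B11->T, B12->T, B11->F; covers B1=T, B2=T, B3=T, B6=F, B7=T, B8=F, B9=S, B11=T, B11=F, B12=T
pool-wide coverage (19 outcomes): B1=T, B2=T, B2=F, B3=T, B3=F, B4=T, B4=F, B5=T, B6=T, B6=F, B7=T, B7=F, B8=F, B9=S, B9=E, B10=E, B11=T, B11=F, B12=T
every size-1 subset falls short of the 19 outcomes (best: 12/19)
every size-2 subset falls short of the 19 outcomes (best: 17/19)
at size 3, {1, 3, 6} reaches all 19 outcomes; every lexicographically earlier size-3 subset fails
Answer: 3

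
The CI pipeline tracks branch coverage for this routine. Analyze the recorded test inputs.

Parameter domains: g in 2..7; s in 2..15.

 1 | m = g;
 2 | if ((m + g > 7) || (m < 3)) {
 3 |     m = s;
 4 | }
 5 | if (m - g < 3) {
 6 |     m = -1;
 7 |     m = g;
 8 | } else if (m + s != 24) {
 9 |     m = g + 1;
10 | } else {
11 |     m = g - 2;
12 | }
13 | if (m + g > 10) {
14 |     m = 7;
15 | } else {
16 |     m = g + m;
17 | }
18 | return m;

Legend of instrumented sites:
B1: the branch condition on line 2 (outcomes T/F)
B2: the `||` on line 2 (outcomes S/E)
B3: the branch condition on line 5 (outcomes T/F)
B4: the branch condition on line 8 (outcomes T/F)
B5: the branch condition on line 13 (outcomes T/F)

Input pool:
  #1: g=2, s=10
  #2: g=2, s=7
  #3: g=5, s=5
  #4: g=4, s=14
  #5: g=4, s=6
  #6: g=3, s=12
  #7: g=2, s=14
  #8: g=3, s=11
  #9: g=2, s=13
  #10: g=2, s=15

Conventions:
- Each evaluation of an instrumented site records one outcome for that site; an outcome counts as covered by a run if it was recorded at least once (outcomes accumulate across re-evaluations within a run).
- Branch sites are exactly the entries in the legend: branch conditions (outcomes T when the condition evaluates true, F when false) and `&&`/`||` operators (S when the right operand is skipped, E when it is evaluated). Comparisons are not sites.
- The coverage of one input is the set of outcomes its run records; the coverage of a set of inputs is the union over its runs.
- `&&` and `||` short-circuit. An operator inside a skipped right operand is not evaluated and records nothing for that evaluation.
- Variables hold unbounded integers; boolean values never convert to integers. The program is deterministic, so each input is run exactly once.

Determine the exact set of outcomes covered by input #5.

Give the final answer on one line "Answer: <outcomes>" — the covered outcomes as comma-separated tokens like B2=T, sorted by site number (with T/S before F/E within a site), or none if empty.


Event log for input #5 (g=4, s=6):
  B2->S, B1->T, B3->T, B5->F
collecting distinct outcomes: B1=T, B2=S, B3=T, B5=F
Answer: B1=T, B2=S, B3=T, B5=F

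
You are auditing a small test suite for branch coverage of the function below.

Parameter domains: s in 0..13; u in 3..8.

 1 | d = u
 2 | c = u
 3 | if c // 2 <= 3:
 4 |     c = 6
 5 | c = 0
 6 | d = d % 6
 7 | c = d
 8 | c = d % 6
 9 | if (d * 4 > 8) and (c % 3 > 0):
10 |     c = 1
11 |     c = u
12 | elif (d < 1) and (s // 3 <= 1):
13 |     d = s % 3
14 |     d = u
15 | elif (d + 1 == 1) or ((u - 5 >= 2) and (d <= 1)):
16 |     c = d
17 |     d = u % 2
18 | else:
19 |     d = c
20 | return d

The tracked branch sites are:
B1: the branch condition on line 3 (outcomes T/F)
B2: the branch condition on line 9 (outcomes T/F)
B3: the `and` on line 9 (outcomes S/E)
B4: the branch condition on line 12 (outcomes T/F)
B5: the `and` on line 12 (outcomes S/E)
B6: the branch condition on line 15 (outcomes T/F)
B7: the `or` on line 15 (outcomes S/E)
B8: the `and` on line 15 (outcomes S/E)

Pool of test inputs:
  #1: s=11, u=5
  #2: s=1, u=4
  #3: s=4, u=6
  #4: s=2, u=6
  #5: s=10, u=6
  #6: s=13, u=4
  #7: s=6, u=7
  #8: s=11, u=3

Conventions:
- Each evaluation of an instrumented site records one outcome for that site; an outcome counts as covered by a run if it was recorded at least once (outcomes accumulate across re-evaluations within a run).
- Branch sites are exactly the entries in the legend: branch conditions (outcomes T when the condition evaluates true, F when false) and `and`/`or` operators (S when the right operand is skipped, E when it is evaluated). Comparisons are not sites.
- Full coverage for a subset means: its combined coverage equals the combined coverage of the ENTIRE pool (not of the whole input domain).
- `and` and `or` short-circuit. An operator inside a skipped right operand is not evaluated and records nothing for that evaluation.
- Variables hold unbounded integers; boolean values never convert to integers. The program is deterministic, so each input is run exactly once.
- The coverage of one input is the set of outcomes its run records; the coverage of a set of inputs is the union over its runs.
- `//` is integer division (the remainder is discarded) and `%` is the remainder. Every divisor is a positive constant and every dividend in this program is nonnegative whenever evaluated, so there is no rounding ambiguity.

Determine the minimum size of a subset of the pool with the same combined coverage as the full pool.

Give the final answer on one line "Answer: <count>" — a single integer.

test 1 (s=11, u=5) fires B1->T, B3->E, B2->T; hits B1=T, B2=T, B3=E
test 2 (s=1, u=4) fires B1->T, B3->E, B2->T; hits B1=T, B2=T, B3=E
test 3 (s=4, u=6) fires B1->T, B3->S, B2->F, B5->E, B4->T; hits B1=T, B2=F, B3=S, B4=T, B5=E
test 4 (s=2, u=6) fires B1->T, B3->S, B2->F, B5->E, B4->T; hits B1=T, B2=F, B3=S, B4=T, B5=E
test 5 (s=10, u=6) fires B1->T, B3->S, B2->F, B5->E, B4->F, B7->S, B6->T; hits B1=T, B2=F, B3=S, B4=F, B5=E, B6=T, B7=S
test 6 (s=13, u=4) fires B1->T, B3->E, B2->T; hits B1=T, B2=T, B3=E
test 7 (s=6, u=7) fires B1->T, B3->S, B2->F, B5->S, B4->F, B7->E, B8->E, B6->T; hits B1=T, B2=F, B3=S, B4=F, B5=S, B6=T, B7=E, B8=E
test 8 (s=11, u=3) fires B1->T, B3->E, B2->F, B5->S, B4->F, B7->E, B8->S, B6->F; hits B1=T, B2=F, B3=E, B4=F, B5=S, B6=F, B7=E, B8=S
the full pool covers 15 outcomes: B1=T, B2=T, B2=F, B3=S, B3=E, B4=T, B4=F, B5=S, B5=E, B6=T, B6=F, B7=S, B7=E, B8=S, B8=E
size 1 is not enough: best union over all size-1 subsets is 8/15
size 2 is not enough: best union over all size-2 subsets is 12/15
size 3 is not enough: best union over all size-3 subsets is 13/15
size 4 is not enough: best union over all size-4 subsets is 14/15
at size 5, {1, 3, 5, 7, 8} reaches all 15 outcomes; every lexicographically earlier size-5 subset fails

Answer: 5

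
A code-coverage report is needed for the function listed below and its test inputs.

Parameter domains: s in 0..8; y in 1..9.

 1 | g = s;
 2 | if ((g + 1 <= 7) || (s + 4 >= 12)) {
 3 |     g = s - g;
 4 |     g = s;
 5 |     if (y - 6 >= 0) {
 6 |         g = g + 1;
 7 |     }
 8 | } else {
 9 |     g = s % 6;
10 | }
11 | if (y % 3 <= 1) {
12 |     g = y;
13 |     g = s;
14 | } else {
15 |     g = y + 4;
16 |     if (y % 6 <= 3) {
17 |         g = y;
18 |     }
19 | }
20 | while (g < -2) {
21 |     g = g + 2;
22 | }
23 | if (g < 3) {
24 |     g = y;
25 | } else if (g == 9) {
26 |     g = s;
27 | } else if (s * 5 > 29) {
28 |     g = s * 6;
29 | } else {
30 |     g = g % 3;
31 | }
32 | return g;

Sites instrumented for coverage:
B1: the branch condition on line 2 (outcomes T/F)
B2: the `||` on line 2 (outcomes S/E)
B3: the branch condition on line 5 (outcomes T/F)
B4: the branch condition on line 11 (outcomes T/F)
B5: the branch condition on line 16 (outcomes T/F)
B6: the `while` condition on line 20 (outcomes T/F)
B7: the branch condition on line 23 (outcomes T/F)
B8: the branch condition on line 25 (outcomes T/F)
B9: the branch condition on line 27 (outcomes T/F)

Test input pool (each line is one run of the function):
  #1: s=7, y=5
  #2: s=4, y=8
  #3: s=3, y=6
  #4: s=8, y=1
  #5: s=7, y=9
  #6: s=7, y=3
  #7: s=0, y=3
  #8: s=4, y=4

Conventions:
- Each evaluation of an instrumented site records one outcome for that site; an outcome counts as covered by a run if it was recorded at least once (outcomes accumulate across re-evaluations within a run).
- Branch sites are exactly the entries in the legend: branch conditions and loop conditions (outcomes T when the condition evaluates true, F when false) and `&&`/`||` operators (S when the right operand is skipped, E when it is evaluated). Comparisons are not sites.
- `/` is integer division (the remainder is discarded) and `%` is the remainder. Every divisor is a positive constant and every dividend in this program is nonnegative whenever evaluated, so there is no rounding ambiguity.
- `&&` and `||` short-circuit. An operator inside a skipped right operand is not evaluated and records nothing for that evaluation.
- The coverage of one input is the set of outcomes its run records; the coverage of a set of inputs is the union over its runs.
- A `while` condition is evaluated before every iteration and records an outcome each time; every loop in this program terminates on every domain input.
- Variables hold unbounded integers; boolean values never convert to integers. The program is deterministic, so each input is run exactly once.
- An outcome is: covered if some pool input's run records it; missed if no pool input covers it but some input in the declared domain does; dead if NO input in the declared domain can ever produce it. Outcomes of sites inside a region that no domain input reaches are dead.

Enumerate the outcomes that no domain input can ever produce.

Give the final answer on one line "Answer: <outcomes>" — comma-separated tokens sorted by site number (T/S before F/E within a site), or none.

checking every outcome against all 81 domain inputs:
  B6=T: never recorded by any domain input -> dead
  reachable outcomes have witnesses, e.g. B1=T (e.g. s=0, y=1), B1=F (e.g. s=7, y=1), B2=S (e.g. s=0, y=1), B2=E (e.g. s=7, y=1)

Answer: B6=T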